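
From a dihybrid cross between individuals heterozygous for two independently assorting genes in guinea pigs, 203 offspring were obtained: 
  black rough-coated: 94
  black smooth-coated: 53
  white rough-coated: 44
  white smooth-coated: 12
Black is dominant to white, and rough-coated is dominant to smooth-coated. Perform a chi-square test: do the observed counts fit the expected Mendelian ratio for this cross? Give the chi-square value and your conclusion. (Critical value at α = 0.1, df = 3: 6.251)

A dihybrid F₂ with independent assortment and complete dominance at both loci gives a 9:3:3:1 phenotypic ratio.
Expected counts for N = 203 under a 9:3:3:1 ratio (total parts = 16):
  black rough-coated: 203 × 9/16 = 114.1875
  black smooth-coated: 203 × 3/16 = 38.0625
  white rough-coated: 203 × 3/16 = 38.0625
  white smooth-coated: 203 × 1/16 = 12.6875
χ² = Σ (O − E)² / E
  black rough-coated: (94 − 114.1875)² / 114.1875 = 3.5690
  black smooth-coated: (53 − 38.0625)² / 38.0625 = 5.8622
  white rough-coated: (44 − 38.0625)² / 38.0625 = 0.9262
  white smooth-coated: (12 − 12.6875)² / 12.6875 = 0.0373
χ² = 3.5690 + 5.8622 + 0.9262 + 0.0373 = 10.3947 ≈ 10.395
Degrees of freedom = 4 − 1 = 3; critical value at α = 0.1 is 6.251.
Since 10.395 > 6.251, we reject the null hypothesis — the data do not fit the 9:3:3:1 ratio.

10.395; not consistent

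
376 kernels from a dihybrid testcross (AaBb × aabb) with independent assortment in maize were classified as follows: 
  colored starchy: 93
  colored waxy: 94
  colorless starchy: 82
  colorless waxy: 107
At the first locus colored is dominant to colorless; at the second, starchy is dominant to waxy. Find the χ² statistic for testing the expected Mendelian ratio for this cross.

A dihybrid testcross with independent assortment gives a 1:1:1:1 ratio.
The 1:1:1:1 ratio has 4 parts, so with N = 376 the expected counts are:
  colored starchy: 376 × 1/4 = 94
  colored waxy: 376 × 1/4 = 94
  colorless starchy: 376 × 1/4 = 94
  colorless waxy: 376 × 1/4 = 94
χ² = Σ (O − E)² / E
  colored starchy: (93 − 94)² / 94 = 0.0106
  colored waxy: (94 − 94)² / 94 = 0.0000
  colorless starchy: (82 − 94)² / 94 = 1.5319
  colorless waxy: (107 − 94)² / 94 = 1.7979
χ² = 0.0106 + 0.0000 + 1.5319 + 1.7979 = 3.3404 ≈ 3.340

3.340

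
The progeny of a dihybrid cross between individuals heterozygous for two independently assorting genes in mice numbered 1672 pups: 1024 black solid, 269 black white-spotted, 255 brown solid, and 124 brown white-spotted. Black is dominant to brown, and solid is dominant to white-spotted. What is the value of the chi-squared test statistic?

A dihybrid F₂ with independent assortment and complete dominance at both loci gives a 9:3:3:1 phenotypic ratio.
The 9:3:3:1 ratio has 16 parts, so with N = 1672 the expected counts are:
  black solid: 1672 × 9/16 = 940.5
  black white-spotted: 1672 × 3/16 = 313.5
  brown solid: 1672 × 3/16 = 313.5
  brown white-spotted: 1672 × 1/16 = 104.5
χ² = Σ (O − E)² / E
  black solid: (1024 − 940.5)² / 940.5 = 7.4133
  black white-spotted: (269 − 313.5)² / 313.5 = 6.3166
  brown solid: (255 − 313.5)² / 313.5 = 10.9163
  brown white-spotted: (124 − 104.5)² / 104.5 = 3.6388
χ² = 7.4133 + 6.3166 + 10.9163 + 3.6388 = 28.285

28.285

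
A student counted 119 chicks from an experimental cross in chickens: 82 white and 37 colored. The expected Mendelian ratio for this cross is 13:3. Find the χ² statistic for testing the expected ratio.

11.899

Expected counts for N = 119 under a 13:3 ratio (total parts = 16):
  white: 119 × 13/16 = 96.6875
  colored: 119 × 3/16 = 22.3125
χ² = Σ (O − E)² / E
  white: (82 − 96.6875)² / 96.6875 = 2.2311
  colored: (37 − 22.3125)² / 22.3125 = 9.6682
χ² = 2.2311 + 9.6682 = 11.8993 ≈ 11.899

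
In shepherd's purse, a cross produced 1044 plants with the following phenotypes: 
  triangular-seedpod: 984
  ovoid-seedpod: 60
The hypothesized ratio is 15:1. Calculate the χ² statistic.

0.451

Total ratio parts = 16. Expected numbers out of 1044:
  triangular-seedpod: 1044 × 15/16 = 978.75
  ovoid-seedpod: 1044 × 1/16 = 65.25
χ² = Σ (O − E)² / E
  triangular-seedpod: (984 − 978.75)² / 978.75 = 0.0282
  ovoid-seedpod: (60 − 65.25)² / 65.25 = 0.4224
χ² = 0.0282 + 0.4224 = 0.4506 ≈ 0.451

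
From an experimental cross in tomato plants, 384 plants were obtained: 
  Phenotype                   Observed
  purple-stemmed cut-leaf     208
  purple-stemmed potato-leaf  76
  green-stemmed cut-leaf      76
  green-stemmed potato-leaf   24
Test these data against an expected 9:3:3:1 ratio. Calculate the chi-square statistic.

Under the 9:3:3:1 hypothesis (Σ ratio = 16, N = 384):
  purple-stemmed cut-leaf: 384 × 9/16 = 216
  purple-stemmed potato-leaf: 384 × 3/16 = 72
  green-stemmed cut-leaf: 384 × 3/16 = 72
  green-stemmed potato-leaf: 384 × 1/16 = 24
χ² = Σ (O − E)² / E
  purple-stemmed cut-leaf: (208 − 216)² / 216 = 0.2963
  purple-stemmed potato-leaf: (76 − 72)² / 72 = 0.2222
  green-stemmed cut-leaf: (76 − 72)² / 72 = 0.2222
  green-stemmed potato-leaf: (24 − 24)² / 24 = 0.0000
χ² = 0.2963 + 0.2222 + 0.2222 + 0.0000 = 0.7407 ≈ 0.741

0.741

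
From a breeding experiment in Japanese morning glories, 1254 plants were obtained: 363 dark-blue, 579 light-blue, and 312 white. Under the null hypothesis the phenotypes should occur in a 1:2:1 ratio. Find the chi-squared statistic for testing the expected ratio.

11.498

Total ratio parts = 4. Expected numbers out of 1254:
  dark-blue: 1254 × 1/4 = 313.5
  light-blue: 1254 × 2/4 = 627
  white: 1254 × 1/4 = 313.5
χ² = Σ (O − E)² / E
  dark-blue: (363 − 313.5)² / 313.5 = 7.8158
  light-blue: (579 − 627)² / 627 = 3.6746
  white: (312 − 313.5)² / 313.5 = 0.0072
χ² = 7.8158 + 3.6746 + 0.0072 = 11.4976 ≈ 11.498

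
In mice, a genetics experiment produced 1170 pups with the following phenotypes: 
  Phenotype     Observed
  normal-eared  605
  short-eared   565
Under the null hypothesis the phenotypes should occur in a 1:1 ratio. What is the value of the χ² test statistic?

Expected counts for N = 1170 under a 1:1 ratio (total parts = 2):
  normal-eared: 1170 × 1/2 = 585
  short-eared: 1170 × 1/2 = 585
χ² = Σ (O − E)² / E
  normal-eared: (605 − 585)² / 585 = 0.6838
  short-eared: (565 − 585)² / 585 = 0.6838
χ² = 0.6838 + 0.6838 = 1.3676 ≈ 1.368

1.368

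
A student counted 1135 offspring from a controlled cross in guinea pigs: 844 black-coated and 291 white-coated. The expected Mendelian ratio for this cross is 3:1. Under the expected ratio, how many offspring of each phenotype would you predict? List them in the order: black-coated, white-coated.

Under the 3:1 hypothesis (Σ ratio = 4, N = 1135):
  black-coated: 1135 × 3/4 = 851.25
  white-coated: 1135 × 1/4 = 283.75

851.25, 283.75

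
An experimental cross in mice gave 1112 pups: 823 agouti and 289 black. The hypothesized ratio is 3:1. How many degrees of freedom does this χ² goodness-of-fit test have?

1

A goodness-of-fit test with 2 phenotype classes has df = 2 − 1 = 1.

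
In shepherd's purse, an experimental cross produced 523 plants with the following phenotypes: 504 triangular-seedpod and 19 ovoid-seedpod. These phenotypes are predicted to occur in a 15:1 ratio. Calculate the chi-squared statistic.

6.114

The 15:1 ratio has 16 parts, so with N = 523 the expected counts are:
  triangular-seedpod: 523 × 15/16 = 490.3125
  ovoid-seedpod: 523 × 1/16 = 32.6875
χ² = Σ (O − E)² / E
  triangular-seedpod: (504 − 490.3125)² / 490.3125 = 0.3821
  ovoid-seedpod: (19 − 32.6875)² / 32.6875 = 5.7315
χ² = 0.3821 + 5.7315 = 6.1136 ≈ 6.114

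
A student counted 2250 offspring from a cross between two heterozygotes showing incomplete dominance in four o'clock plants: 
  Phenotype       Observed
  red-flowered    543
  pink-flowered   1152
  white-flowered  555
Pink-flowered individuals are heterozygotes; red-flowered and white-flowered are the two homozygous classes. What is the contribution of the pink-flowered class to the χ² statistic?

0.648

With incomplete dominance, a heterozygote × heterozygote cross gives a 1:2:1 phenotypic ratio.
Expected counts for N = 2250 under a 1:2:1 ratio (total parts = 4):
  red-flowered: 2250 × 1/4 = 562.5
  pink-flowered: 2250 × 2/4 = 1125
  white-flowered: 2250 × 1/4 = 562.5
Contribution of pink-flowered: (1152 − 1125)² / 1125 = 0.6480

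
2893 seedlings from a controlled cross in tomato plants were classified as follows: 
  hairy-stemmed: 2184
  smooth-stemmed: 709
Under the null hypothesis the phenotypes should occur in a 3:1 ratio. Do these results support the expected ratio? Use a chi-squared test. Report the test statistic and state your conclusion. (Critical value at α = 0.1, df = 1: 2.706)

0.374; consistent

Total ratio parts = 4. Expected numbers out of 2893:
  hairy-stemmed: 2893 × 3/4 = 2169.75
  smooth-stemmed: 2893 × 1/4 = 723.25
χ² = Σ (O − E)² / E
  hairy-stemmed: (2184 − 2169.75)² / 2169.75 = 0.0936
  smooth-stemmed: (709 − 723.25)² / 723.25 = 0.2808
χ² = 0.0936 + 0.2808 = 0.3744 ≈ 0.374
Degrees of freedom = 2 − 1 = 1; critical value at α = 0.1 is 2.706.
Since 0.374 < 2.706, we fail to reject the null hypothesis — the data are consistent with the 3:1 ratio.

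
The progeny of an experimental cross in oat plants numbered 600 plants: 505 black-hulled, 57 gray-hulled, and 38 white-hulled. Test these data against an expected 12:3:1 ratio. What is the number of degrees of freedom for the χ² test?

2

A goodness-of-fit test with 3 phenotype classes has df = 3 − 1 = 2.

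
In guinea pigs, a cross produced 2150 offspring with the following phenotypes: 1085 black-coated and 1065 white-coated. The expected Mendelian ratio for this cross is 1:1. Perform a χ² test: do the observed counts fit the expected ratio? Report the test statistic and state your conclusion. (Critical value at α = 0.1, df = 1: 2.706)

0.186; consistent

Total ratio parts = 2. Expected numbers out of 2150:
  black-coated: 2150 × 1/2 = 1075
  white-coated: 2150 × 1/2 = 1075
χ² = Σ (O − E)² / E
  black-coated: (1085 − 1075)² / 1075 = 0.0930
  white-coated: (1065 − 1075)² / 1075 = 0.0930
χ² = 0.0930 + 0.0930 = 0.186
Degrees of freedom = 2 − 1 = 1; critical value at α = 0.1 is 2.706.
Since 0.186 < 2.706, we fail to reject the null hypothesis — the data are consistent with the 1:1 ratio.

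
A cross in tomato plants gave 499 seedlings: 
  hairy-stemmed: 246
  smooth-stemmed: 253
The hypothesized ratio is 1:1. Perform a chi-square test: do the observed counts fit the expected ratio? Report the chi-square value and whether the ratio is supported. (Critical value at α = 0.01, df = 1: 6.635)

Total ratio parts = 2. Expected numbers out of 499:
  hairy-stemmed: 499 × 1/2 = 249.5
  smooth-stemmed: 499 × 1/2 = 249.5
χ² = Σ (O − E)² / E
  hairy-stemmed: (246 − 249.5)² / 249.5 = 0.0491
  smooth-stemmed: (253 − 249.5)² / 249.5 = 0.0491
χ² = 0.0491 + 0.0491 = 0.0982 ≈ 0.098
Degrees of freedom = 2 − 1 = 1; critical value at α = 0.01 is 6.635.
Since 0.098 < 6.635, we fail to reject the null hypothesis — the data are consistent with the 1:1 ratio.

0.098; consistent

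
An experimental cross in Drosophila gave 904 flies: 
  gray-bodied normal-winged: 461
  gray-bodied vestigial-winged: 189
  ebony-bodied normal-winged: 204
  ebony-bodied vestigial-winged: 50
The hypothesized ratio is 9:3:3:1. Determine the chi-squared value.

14.450

The 9:3:3:1 ratio has 16 parts, so with N = 904 the expected counts are:
  gray-bodied normal-winged: 904 × 9/16 = 508.5
  gray-bodied vestigial-winged: 904 × 3/16 = 169.5
  ebony-bodied normal-winged: 904 × 3/16 = 169.5
  ebony-bodied vestigial-winged: 904 × 1/16 = 56.5
χ² = Σ (O − E)² / E
  gray-bodied normal-winged: (461 − 508.5)² / 508.5 = 4.4371
  gray-bodied vestigial-winged: (189 − 169.5)² / 169.5 = 2.2434
  ebony-bodied normal-winged: (204 − 169.5)² / 169.5 = 7.0221
  ebony-bodied vestigial-winged: (50 − 56.5)² / 56.5 = 0.7478
χ² = 4.4371 + 2.2434 + 7.0221 + 0.7478 = 14.4504 ≈ 14.450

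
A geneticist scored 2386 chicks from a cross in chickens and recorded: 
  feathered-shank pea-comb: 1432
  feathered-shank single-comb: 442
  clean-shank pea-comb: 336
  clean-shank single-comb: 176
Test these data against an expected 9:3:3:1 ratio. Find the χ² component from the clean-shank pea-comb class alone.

Under the 9:3:3:1 hypothesis (Σ ratio = 16, N = 2386):
  feathered-shank pea-comb: 2386 × 9/16 = 1342.125
  feathered-shank single-comb: 2386 × 3/16 = 447.375
  clean-shank pea-comb: 2386 × 3/16 = 447.375
  clean-shank single-comb: 2386 × 1/16 = 149.125
Contribution of clean-shank pea-comb: (336 − 447.375)² / 447.375 = 27.7271

27.727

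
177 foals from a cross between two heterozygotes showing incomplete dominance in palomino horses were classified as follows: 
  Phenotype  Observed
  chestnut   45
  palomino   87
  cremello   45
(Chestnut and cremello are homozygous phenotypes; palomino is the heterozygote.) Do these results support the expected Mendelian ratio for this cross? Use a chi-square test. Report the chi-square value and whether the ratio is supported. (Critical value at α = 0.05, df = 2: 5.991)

0.051; consistent

With incomplete dominance, a heterozygote × heterozygote cross gives a 1:2:1 phenotypic ratio.
Total ratio parts = 4. Expected numbers out of 177:
  chestnut: 177 × 1/4 = 44.25
  palomino: 177 × 2/4 = 88.5
  cremello: 177 × 1/4 = 44.25
χ² = Σ (O − E)² / E
  chestnut: (45 − 44.25)² / 44.25 = 0.0127
  palomino: (87 − 88.5)² / 88.5 = 0.0254
  cremello: (45 − 44.25)² / 44.25 = 0.0127
χ² = 0.0127 + 0.0254 + 0.0127 = 0.0508 ≈ 0.051
Degrees of freedom = 3 − 1 = 2; critical value at α = 0.05 is 5.991.
Since 0.051 < 5.991, we fail to reject the null hypothesis — the data are consistent with the 1:2:1 ratio.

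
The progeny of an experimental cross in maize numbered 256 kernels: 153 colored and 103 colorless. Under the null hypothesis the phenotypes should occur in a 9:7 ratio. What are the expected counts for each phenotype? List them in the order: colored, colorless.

Under the 9:7 hypothesis (Σ ratio = 16, N = 256):
  colored: 256 × 9/16 = 144
  colorless: 256 × 7/16 = 112

144, 112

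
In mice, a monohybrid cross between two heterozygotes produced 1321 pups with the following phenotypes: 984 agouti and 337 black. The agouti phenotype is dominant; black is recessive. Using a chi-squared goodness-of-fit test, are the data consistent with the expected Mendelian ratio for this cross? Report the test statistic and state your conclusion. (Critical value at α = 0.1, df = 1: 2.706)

0.184; consistent

For a monohybrid cross between heterozygotes with complete dominance, the expected phenotypic ratio is 3:1.
Under the 3:1 hypothesis (Σ ratio = 4, N = 1321):
  agouti: 1321 × 3/4 = 990.75
  black: 1321 × 1/4 = 330.25
χ² = Σ (O − E)² / E
  agouti: (984 − 990.75)² / 990.75 = 0.0460
  black: (337 − 330.25)² / 330.25 = 0.1380
χ² = 0.0460 + 0.1380 = 0.184
Degrees of freedom = 2 − 1 = 1; critical value at α = 0.1 is 2.706.
Since 0.184 < 2.706, we fail to reject the null hypothesis — the data are consistent with the 3:1 ratio.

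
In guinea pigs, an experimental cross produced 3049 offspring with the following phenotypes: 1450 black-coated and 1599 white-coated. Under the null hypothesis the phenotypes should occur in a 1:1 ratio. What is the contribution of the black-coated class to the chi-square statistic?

3.641

The 1:1 ratio has 2 parts, so with N = 3049 the expected counts are:
  black-coated: 3049 × 1/2 = 1524.5
  white-coated: 3049 × 1/2 = 1524.5
Contribution of black-coated: (1450 − 1524.5)² / 1524.5 = 3.6407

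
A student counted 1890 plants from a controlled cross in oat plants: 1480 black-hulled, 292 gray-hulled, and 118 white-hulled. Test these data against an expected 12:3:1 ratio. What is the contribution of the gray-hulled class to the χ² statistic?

10.979

Total ratio parts = 16. Expected numbers out of 1890:
  black-hulled: 1890 × 12/16 = 1417.5
  gray-hulled: 1890 × 3/16 = 354.375
  white-hulled: 1890 × 1/16 = 118.125
Contribution of gray-hulled: (292 − 354.375)² / 354.375 = 10.9789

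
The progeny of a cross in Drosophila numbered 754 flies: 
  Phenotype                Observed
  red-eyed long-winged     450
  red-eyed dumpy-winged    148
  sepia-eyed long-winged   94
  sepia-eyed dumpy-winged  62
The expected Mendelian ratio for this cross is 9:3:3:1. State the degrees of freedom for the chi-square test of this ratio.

A goodness-of-fit test with 4 phenotype classes has df = 4 − 1 = 3.

3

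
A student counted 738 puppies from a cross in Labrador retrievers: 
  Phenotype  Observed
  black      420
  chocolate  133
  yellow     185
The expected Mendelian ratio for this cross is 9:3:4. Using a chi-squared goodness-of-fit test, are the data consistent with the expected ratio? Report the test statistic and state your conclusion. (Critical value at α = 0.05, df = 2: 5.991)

0.267; consistent

Expected counts for N = 738 under a 9:3:4 ratio (total parts = 16):
  black: 738 × 9/16 = 415.125
  chocolate: 738 × 3/16 = 138.375
  yellow: 738 × 4/16 = 184.5
χ² = Σ (O − E)² / E
  black: (420 − 415.125)² / 415.125 = 0.0572
  chocolate: (133 − 138.375)² / 138.375 = 0.2088
  yellow: (185 − 184.5)² / 184.5 = 0.0014
χ² = 0.0572 + 0.2088 + 0.0014 = 0.2674 ≈ 0.267
Degrees of freedom = 3 − 1 = 2; critical value at α = 0.05 is 5.991.
Since 0.267 < 5.991, we fail to reject the null hypothesis — the data are consistent with the 9:3:4 ratio.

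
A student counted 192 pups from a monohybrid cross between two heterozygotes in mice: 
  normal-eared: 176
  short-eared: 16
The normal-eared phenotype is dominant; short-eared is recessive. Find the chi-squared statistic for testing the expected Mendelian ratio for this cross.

28.444

For a monohybrid cross between heterozygotes with complete dominance, the expected phenotypic ratio is 3:1.
Expected counts for N = 192 under a 3:1 ratio (total parts = 4):
  normal-eared: 192 × 3/4 = 144
  short-eared: 192 × 1/4 = 48
χ² = Σ (O − E)² / E
  normal-eared: (176 − 144)² / 144 = 7.1111
  short-eared: (16 − 48)² / 48 = 21.3333
χ² = 7.1111 + 21.3333 = 28.4444 ≈ 28.444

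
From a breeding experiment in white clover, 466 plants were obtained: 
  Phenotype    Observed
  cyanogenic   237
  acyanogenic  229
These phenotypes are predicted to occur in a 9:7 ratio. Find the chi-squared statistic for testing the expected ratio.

5.505

Total ratio parts = 16. Expected numbers out of 466:
  cyanogenic: 466 × 9/16 = 262.125
  acyanogenic: 466 × 7/16 = 203.875
χ² = Σ (O − E)² / E
  cyanogenic: (237 − 262.125)² / 262.125 = 2.4083
  acyanogenic: (229 − 203.875)² / 203.875 = 3.0963
χ² = 2.4083 + 3.0963 = 5.5046 ≈ 5.505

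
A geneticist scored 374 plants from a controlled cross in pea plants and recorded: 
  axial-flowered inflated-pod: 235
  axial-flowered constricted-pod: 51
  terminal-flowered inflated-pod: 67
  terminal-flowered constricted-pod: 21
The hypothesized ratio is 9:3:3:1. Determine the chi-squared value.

8.479

Under the 9:3:3:1 hypothesis (Σ ratio = 16, N = 374):
  axial-flowered inflated-pod: 374 × 9/16 = 210.375
  axial-flowered constricted-pod: 374 × 3/16 = 70.125
  terminal-flowered inflated-pod: 374 × 3/16 = 70.125
  terminal-flowered constricted-pod: 374 × 1/16 = 23.375
χ² = Σ (O − E)² / E
  axial-flowered inflated-pod: (235 − 210.375)² / 210.375 = 2.8824
  axial-flowered constricted-pod: (51 − 70.125)² / 70.125 = 5.2159
  terminal-flowered inflated-pod: (67 − 70.125)² / 70.125 = 0.1393
  terminal-flowered constricted-pod: (21 − 23.375)² / 23.375 = 0.2413
χ² = 2.8824 + 5.2159 + 0.1393 + 0.2413 = 8.4789 ≈ 8.479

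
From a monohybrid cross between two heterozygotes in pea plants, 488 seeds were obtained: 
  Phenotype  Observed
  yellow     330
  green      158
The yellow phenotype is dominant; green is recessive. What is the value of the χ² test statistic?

For a monohybrid cross between heterozygotes with complete dominance, the expected phenotypic ratio is 3:1.
Under the 3:1 hypothesis (Σ ratio = 4, N = 488):
  yellow: 488 × 3/4 = 366
  green: 488 × 1/4 = 122
χ² = Σ (O − E)² / E
  yellow: (330 − 366)² / 366 = 3.5410
  green: (158 − 122)² / 122 = 10.6230
χ² = 3.5410 + 10.6230 = 14.164

14.164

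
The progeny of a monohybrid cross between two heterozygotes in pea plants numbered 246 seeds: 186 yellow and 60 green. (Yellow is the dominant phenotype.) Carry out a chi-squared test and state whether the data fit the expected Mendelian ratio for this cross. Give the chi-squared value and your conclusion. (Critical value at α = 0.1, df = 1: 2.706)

0.049; consistent

For a monohybrid cross between heterozygotes with complete dominance, the expected phenotypic ratio is 3:1.
The 3:1 ratio has 4 parts, so with N = 246 the expected counts are:
  yellow: 246 × 3/4 = 184.5
  green: 246 × 1/4 = 61.5
χ² = Σ (O − E)² / E
  yellow: (186 − 184.5)² / 184.5 = 0.0122
  green: (60 − 61.5)² / 61.5 = 0.0366
χ² = 0.0122 + 0.0366 = 0.0488 ≈ 0.049
Degrees of freedom = 2 − 1 = 1; critical value at α = 0.1 is 2.706.
Since 0.049 < 2.706, we fail to reject the null hypothesis — the data are consistent with the 3:1 ratio.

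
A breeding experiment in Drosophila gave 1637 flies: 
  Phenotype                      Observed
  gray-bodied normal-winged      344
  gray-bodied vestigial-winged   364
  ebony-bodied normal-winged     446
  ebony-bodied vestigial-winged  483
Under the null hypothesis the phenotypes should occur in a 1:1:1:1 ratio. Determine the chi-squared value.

31.997

The 1:1:1:1 ratio has 4 parts, so with N = 1637 the expected counts are:
  gray-bodied normal-winged: 1637 × 1/4 = 409.25
  gray-bodied vestigial-winged: 1637 × 1/4 = 409.25
  ebony-bodied normal-winged: 1637 × 1/4 = 409.25
  ebony-bodied vestigial-winged: 1637 × 1/4 = 409.25
χ² = Σ (O − E)² / E
  gray-bodied normal-winged: (344 − 409.25)² / 409.25 = 10.4033
  gray-bodied vestigial-winged: (364 − 409.25)² / 409.25 = 5.0032
  ebony-bodied normal-winged: (446 − 409.25)² / 409.25 = 3.3001
  ebony-bodied vestigial-winged: (483 − 409.25)² / 409.25 = 13.2903
χ² = 10.4033 + 5.0032 + 3.3001 + 13.2903 = 31.9969 ≈ 31.997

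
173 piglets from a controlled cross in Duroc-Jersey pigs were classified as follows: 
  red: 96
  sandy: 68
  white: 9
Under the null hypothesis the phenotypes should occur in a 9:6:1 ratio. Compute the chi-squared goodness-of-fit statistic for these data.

0.472

Total ratio parts = 16. Expected numbers out of 173:
  red: 173 × 9/16 = 97.3125
  sandy: 173 × 6/16 = 64.875
  white: 173 × 1/16 = 10.8125
χ² = Σ (O − E)² / E
  red: (96 − 97.3125)² / 97.3125 = 0.0177
  sandy: (68 − 64.875)² / 64.875 = 0.1505
  white: (9 − 10.8125)² / 10.8125 = 0.3038
χ² = 0.0177 + 0.1505 + 0.3038 = 0.472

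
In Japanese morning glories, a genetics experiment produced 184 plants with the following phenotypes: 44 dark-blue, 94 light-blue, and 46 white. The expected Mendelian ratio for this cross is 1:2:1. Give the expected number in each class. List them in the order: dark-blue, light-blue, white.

Under the 1:2:1 hypothesis (Σ ratio = 4, N = 184):
  dark-blue: 184 × 1/4 = 46
  light-blue: 184 × 2/4 = 92
  white: 184 × 1/4 = 46

46, 92, 46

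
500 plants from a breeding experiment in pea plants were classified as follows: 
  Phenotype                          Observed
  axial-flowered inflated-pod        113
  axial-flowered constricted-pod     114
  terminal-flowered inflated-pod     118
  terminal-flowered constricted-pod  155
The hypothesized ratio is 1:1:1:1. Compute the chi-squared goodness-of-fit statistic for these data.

Expected counts for N = 500 under a 1:1:1:1 ratio (total parts = 4):
  axial-flowered inflated-pod: 500 × 1/4 = 125
  axial-flowered constricted-pod: 500 × 1/4 = 125
  terminal-flowered inflated-pod: 500 × 1/4 = 125
  terminal-flowered constricted-pod: 500 × 1/4 = 125
χ² = Σ (O − E)² / E
  axial-flowered inflated-pod: (113 − 125)² / 125 = 1.1520
  axial-flowered constricted-pod: (114 − 125)² / 125 = 0.9680
  terminal-flowered inflated-pod: (118 − 125)² / 125 = 0.3920
  terminal-flowered constricted-pod: (155 − 125)² / 125 = 7.2000
χ² = 1.1520 + 0.9680 + 0.3920 + 7.2000 = 9.712

9.712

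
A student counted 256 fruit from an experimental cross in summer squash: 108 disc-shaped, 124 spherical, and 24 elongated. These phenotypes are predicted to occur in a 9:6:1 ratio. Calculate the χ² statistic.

21.167

Total ratio parts = 16. Expected numbers out of 256:
  disc-shaped: 256 × 9/16 = 144
  spherical: 256 × 6/16 = 96
  elongated: 256 × 1/16 = 16
χ² = Σ (O − E)² / E
  disc-shaped: (108 − 144)² / 144 = 9.0000
  spherical: (124 − 96)² / 96 = 8.1667
  elongated: (24 − 16)² / 16 = 4.0000
χ² = 9.0000 + 8.1667 + 4.0000 = 21.1667 ≈ 21.167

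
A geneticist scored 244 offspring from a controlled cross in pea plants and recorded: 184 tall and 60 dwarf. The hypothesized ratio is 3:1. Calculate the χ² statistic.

Under the 3:1 hypothesis (Σ ratio = 4, N = 244):
  tall: 244 × 3/4 = 183
  dwarf: 244 × 1/4 = 61
χ² = Σ (O − E)² / E
  tall: (184 − 183)² / 183 = 0.0055
  dwarf: (60 − 61)² / 61 = 0.0164
χ² = 0.0055 + 0.0164 = 0.0219 ≈ 0.022

0.022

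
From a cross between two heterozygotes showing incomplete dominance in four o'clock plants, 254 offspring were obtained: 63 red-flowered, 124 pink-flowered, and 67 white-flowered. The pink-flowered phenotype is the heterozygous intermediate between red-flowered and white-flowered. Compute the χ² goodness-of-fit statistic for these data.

0.268

With incomplete dominance, a heterozygote × heterozygote cross gives a 1:2:1 phenotypic ratio.
Expected counts for N = 254 under a 1:2:1 ratio (total parts = 4):
  red-flowered: 254 × 1/4 = 63.5
  pink-flowered: 254 × 2/4 = 127
  white-flowered: 254 × 1/4 = 63.5
χ² = Σ (O − E)² / E
  red-flowered: (63 − 63.5)² / 63.5 = 0.0039
  pink-flowered: (124 − 127)² / 127 = 0.0709
  white-flowered: (67 − 63.5)² / 63.5 = 0.1929
χ² = 0.0039 + 0.0709 + 0.1929 = 0.2677 ≈ 0.268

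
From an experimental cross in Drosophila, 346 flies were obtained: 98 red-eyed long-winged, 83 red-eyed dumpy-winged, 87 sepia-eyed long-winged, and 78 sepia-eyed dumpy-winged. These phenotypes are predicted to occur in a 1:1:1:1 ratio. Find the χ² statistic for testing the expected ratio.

2.509

Expected counts for N = 346 under a 1:1:1:1 ratio (total parts = 4):
  red-eyed long-winged: 346 × 1/4 = 86.5
  red-eyed dumpy-winged: 346 × 1/4 = 86.5
  sepia-eyed long-winged: 346 × 1/4 = 86.5
  sepia-eyed dumpy-winged: 346 × 1/4 = 86.5
χ² = Σ (O − E)² / E
  red-eyed long-winged: (98 − 86.5)² / 86.5 = 1.5289
  red-eyed dumpy-winged: (83 − 86.5)² / 86.5 = 0.1416
  sepia-eyed long-winged: (87 − 86.5)² / 86.5 = 0.0029
  sepia-eyed dumpy-winged: (78 − 86.5)² / 86.5 = 0.8353
χ² = 1.5289 + 0.1416 + 0.0029 + 0.8353 = 2.5087 ≈ 2.509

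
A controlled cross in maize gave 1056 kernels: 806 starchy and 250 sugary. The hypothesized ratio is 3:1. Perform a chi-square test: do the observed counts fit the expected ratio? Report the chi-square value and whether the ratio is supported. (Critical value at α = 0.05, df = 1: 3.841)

Expected counts for N = 1056 under a 3:1 ratio (total parts = 4):
  starchy: 1056 × 3/4 = 792
  sugary: 1056 × 1/4 = 264
χ² = Σ (O − E)² / E
  starchy: (806 − 792)² / 792 = 0.2475
  sugary: (250 − 264)² / 264 = 0.7424
χ² = 0.2475 + 0.7424 = 0.9899 ≈ 0.990
Degrees of freedom = 2 − 1 = 1; critical value at α = 0.05 is 3.841.
Since 0.990 < 3.841, we fail to reject the null hypothesis — the data are consistent with the 3:1 ratio.

0.990; consistent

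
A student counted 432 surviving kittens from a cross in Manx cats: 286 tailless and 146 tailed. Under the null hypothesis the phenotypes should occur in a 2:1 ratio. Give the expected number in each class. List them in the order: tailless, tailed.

Under the 2:1 hypothesis (Σ ratio = 3, N = 432):
  tailless: 432 × 2/3 = 288
  tailed: 432 × 1/3 = 144

288, 144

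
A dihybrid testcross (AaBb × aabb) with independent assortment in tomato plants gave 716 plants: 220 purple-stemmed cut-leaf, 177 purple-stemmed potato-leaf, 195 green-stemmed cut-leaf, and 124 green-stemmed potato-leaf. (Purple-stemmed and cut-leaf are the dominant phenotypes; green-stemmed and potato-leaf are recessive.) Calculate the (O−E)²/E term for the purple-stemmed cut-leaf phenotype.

9.391

A dihybrid testcross with independent assortment gives a 1:1:1:1 ratio.
Under the 1:1:1:1 hypothesis (Σ ratio = 4, N = 716):
  purple-stemmed cut-leaf: 716 × 1/4 = 179
  purple-stemmed potato-leaf: 716 × 1/4 = 179
  green-stemmed cut-leaf: 716 × 1/4 = 179
  green-stemmed potato-leaf: 716 × 1/4 = 179
Contribution of purple-stemmed cut-leaf: (220 − 179)² / 179 = 9.3911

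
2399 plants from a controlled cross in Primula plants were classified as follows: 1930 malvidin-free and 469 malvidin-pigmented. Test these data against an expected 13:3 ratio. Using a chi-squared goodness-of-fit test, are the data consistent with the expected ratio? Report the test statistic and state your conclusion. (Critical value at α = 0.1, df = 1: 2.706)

Under the 13:3 hypothesis (Σ ratio = 16, N = 2399):
  malvidin-free: 2399 × 13/16 = 1949.1875
  malvidin-pigmented: 2399 × 3/16 = 449.8125
χ² = Σ (O − E)² / E
  malvidin-free: (1930 − 1949.1875)² / 1949.1875 = 0.1889
  malvidin-pigmented: (469 − 449.8125)² / 449.8125 = 0.8185
χ² = 0.1889 + 0.8185 = 1.0074 ≈ 1.007
Degrees of freedom = 2 − 1 = 1; critical value at α = 0.1 is 2.706.
Since 1.007 < 2.706, we fail to reject the null hypothesis — the data are consistent with the 13:3 ratio.

1.007; consistent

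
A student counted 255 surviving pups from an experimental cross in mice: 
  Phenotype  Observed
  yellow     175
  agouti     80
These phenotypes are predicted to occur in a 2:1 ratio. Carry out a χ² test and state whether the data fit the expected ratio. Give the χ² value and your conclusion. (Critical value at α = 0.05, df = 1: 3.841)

0.441; consistent

Under the 2:1 hypothesis (Σ ratio = 3, N = 255):
  yellow: 255 × 2/3 = 170
  agouti: 255 × 1/3 = 85
χ² = Σ (O − E)² / E
  yellow: (175 − 170)² / 170 = 0.1471
  agouti: (80 − 85)² / 85 = 0.2941
χ² = 0.1471 + 0.2941 = 0.4412 ≈ 0.441
Degrees of freedom = 2 − 1 = 1; critical value at α = 0.05 is 3.841.
Since 0.441 < 3.841, we fail to reject the null hypothesis — the data are consistent with the 2:1 ratio.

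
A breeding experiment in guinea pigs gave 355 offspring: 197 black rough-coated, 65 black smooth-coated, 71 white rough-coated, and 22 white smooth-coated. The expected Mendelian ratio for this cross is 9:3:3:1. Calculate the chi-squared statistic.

0.370

The 9:3:3:1 ratio has 16 parts, so with N = 355 the expected counts are:
  black rough-coated: 355 × 9/16 = 199.6875
  black smooth-coated: 355 × 3/16 = 66.5625
  white rough-coated: 355 × 3/16 = 66.5625
  white smooth-coated: 355 × 1/16 = 22.1875
χ² = Σ (O − E)² / E
  black rough-coated: (197 − 199.6875)² / 199.6875 = 0.0362
  black smooth-coated: (65 − 66.5625)² / 66.5625 = 0.0367
  white rough-coated: (71 − 66.5625)² / 66.5625 = 0.2958
  white smooth-coated: (22 − 22.1875)² / 22.1875 = 0.0016
χ² = 0.0362 + 0.0367 + 0.2958 + 0.0016 = 0.3703 ≈ 0.370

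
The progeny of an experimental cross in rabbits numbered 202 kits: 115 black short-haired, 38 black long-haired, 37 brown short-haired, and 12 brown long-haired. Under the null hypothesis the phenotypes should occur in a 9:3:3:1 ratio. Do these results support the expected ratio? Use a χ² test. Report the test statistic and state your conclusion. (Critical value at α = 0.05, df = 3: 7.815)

0.068; consistent

Under the 9:3:3:1 hypothesis (Σ ratio = 16, N = 202):
  black short-haired: 202 × 9/16 = 113.625
  black long-haired: 202 × 3/16 = 37.875
  brown short-haired: 202 × 3/16 = 37.875
  brown long-haired: 202 × 1/16 = 12.625
χ² = Σ (O − E)² / E
  black short-haired: (115 − 113.625)² / 113.625 = 0.0166
  black long-haired: (38 − 37.875)² / 37.875 = 0.0004
  brown short-haired: (37 − 37.875)² / 37.875 = 0.0202
  brown long-haired: (12 − 12.625)² / 12.625 = 0.0309
χ² = 0.0166 + 0.0004 + 0.0202 + 0.0309 = 0.0681 ≈ 0.068
Degrees of freedom = 4 − 1 = 3; critical value at α = 0.05 is 7.815.
Since 0.068 < 7.815, we fail to reject the null hypothesis — the data are consistent with the 9:3:3:1 ratio.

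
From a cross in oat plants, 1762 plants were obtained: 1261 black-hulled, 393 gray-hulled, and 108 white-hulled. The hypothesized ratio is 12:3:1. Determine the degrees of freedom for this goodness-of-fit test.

A goodness-of-fit test with 3 phenotype classes has df = 3 − 1 = 2.

2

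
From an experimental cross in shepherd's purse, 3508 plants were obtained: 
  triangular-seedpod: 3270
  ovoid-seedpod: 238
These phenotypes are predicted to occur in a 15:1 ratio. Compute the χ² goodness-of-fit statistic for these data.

1.710

Under the 15:1 hypothesis (Σ ratio = 16, N = 3508):
  triangular-seedpod: 3508 × 15/16 = 3288.75
  ovoid-seedpod: 3508 × 1/16 = 219.25
χ² = Σ (O − E)² / E
  triangular-seedpod: (3270 − 3288.75)² / 3288.75 = 0.1069
  ovoid-seedpod: (238 − 219.25)² / 219.25 = 1.6035
χ² = 0.1069 + 1.6035 = 1.7104 ≈ 1.710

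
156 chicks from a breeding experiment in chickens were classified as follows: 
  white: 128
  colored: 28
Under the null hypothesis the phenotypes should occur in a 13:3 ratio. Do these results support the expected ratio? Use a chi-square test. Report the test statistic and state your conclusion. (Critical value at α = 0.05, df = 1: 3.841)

0.066; consistent

Expected counts for N = 156 under a 13:3 ratio (total parts = 16):
  white: 156 × 13/16 = 126.75
  colored: 156 × 3/16 = 29.25
χ² = Σ (O − E)² / E
  white: (128 − 126.75)² / 126.75 = 0.0123
  colored: (28 − 29.25)² / 29.25 = 0.0534
χ² = 0.0123 + 0.0534 = 0.0657 ≈ 0.066
Degrees of freedom = 2 − 1 = 1; critical value at α = 0.05 is 3.841.
Since 0.066 < 3.841, we fail to reject the null hypothesis — the data are consistent with the 13:3 ratio.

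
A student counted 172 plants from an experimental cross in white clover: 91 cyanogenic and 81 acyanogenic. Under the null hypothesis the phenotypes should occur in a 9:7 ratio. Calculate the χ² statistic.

Under the 9:7 hypothesis (Σ ratio = 16, N = 172):
  cyanogenic: 172 × 9/16 = 96.75
  acyanogenic: 172 × 7/16 = 75.25
χ² = Σ (O − E)² / E
  cyanogenic: (91 − 96.75)² / 96.75 = 0.3417
  acyanogenic: (81 − 75.25)² / 75.25 = 0.4394
χ² = 0.3417 + 0.4394 = 0.7811 ≈ 0.781

0.781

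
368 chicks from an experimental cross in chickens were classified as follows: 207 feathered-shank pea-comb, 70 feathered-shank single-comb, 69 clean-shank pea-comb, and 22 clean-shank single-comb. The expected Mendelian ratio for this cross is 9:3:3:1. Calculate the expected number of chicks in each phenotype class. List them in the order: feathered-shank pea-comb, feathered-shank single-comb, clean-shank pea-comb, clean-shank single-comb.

Total ratio parts = 16. Expected numbers out of 368:
  feathered-shank pea-comb: 368 × 9/16 = 207
  feathered-shank single-comb: 368 × 3/16 = 69
  clean-shank pea-comb: 368 × 3/16 = 69
  clean-shank single-comb: 368 × 1/16 = 23

207, 69, 69, 23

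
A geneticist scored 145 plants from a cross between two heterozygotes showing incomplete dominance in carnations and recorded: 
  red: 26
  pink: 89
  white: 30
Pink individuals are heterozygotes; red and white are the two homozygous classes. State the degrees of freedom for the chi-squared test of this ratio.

With incomplete dominance, a heterozygote × heterozygote cross gives a 1:2:1 phenotypic ratio.
A goodness-of-fit test with 3 phenotype classes has df = 3 − 1 = 2.

2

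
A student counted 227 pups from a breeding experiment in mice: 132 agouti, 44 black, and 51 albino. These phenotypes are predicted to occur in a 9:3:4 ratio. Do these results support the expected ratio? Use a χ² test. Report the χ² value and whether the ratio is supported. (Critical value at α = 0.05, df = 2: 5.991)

0.777; consistent

Total ratio parts = 16. Expected numbers out of 227:
  agouti: 227 × 9/16 = 127.6875
  black: 227 × 3/16 = 42.5625
  albino: 227 × 4/16 = 56.75
χ² = Σ (O − E)² / E
  agouti: (132 − 127.6875)² / 127.6875 = 0.1456
  black: (44 − 42.5625)² / 42.5625 = 0.0485
  albino: (51 − 56.75)² / 56.75 = 0.5826
χ² = 0.1456 + 0.0485 + 0.5826 = 0.7767 ≈ 0.777
Degrees of freedom = 3 − 1 = 2; critical value at α = 0.05 is 5.991.
Since 0.777 < 5.991, we fail to reject the null hypothesis — the data are consistent with the 9:3:4 ratio.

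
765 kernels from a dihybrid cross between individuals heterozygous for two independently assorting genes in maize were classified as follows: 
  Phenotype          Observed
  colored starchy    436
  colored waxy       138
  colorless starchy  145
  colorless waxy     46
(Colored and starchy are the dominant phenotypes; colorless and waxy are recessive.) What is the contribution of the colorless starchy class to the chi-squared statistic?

0.017

A dihybrid F₂ with independent assortment and complete dominance at both loci gives a 9:3:3:1 phenotypic ratio.
Under the 9:3:3:1 hypothesis (Σ ratio = 16, N = 765):
  colored starchy: 765 × 9/16 = 430.3125
  colored waxy: 765 × 3/16 = 143.4375
  colorless starchy: 765 × 3/16 = 143.4375
  colorless waxy: 765 × 1/16 = 47.8125
Contribution of colorless starchy: (145 − 143.4375)² / 143.4375 = 0.0170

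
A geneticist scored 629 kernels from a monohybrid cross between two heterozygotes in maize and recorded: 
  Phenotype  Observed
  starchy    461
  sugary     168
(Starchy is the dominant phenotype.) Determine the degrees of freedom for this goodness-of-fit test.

For a monohybrid cross between heterozygotes with complete dominance, the expected phenotypic ratio is 3:1.
A goodness-of-fit test with 2 phenotype classes has df = 2 − 1 = 1.

1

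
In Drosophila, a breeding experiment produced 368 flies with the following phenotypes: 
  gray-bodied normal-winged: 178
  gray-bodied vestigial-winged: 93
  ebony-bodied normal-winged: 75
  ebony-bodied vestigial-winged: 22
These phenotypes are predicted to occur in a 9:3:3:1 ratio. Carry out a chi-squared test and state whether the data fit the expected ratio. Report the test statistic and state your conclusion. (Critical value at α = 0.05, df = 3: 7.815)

Expected counts for N = 368 under a 9:3:3:1 ratio (total parts = 16):
  gray-bodied normal-winged: 368 × 9/16 = 207
  gray-bodied vestigial-winged: 368 × 3/16 = 69
  ebony-bodied normal-winged: 368 × 3/16 = 69
  ebony-bodied vestigial-winged: 368 × 1/16 = 23
χ² = Σ (O − E)² / E
  gray-bodied normal-winged: (178 − 207)² / 207 = 4.0628
  gray-bodied vestigial-winged: (93 − 69)² / 69 = 8.3478
  ebony-bodied normal-winged: (75 − 69)² / 69 = 0.5217
  ebony-bodied vestigial-winged: (22 − 23)² / 23 = 0.0435
χ² = 4.0628 + 8.3478 + 0.5217 + 0.0435 = 12.9758 ≈ 12.976
Degrees of freedom = 4 − 1 = 3; critical value at α = 0.05 is 7.815.
Since 12.976 > 7.815, we reject the null hypothesis — the data do not fit the 9:3:3:1 ratio.

12.976; not consistent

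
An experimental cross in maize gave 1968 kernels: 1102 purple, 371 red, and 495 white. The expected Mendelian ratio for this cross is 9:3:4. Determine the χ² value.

0.052

Under the 9:3:4 hypothesis (Σ ratio = 16, N = 1968):
  purple: 1968 × 9/16 = 1107
  red: 1968 × 3/16 = 369
  white: 1968 × 4/16 = 492
χ² = Σ (O − E)² / E
  purple: (1102 − 1107)² / 1107 = 0.0226
  red: (371 − 369)² / 369 = 0.0108
  white: (495 − 492)² / 492 = 0.0183
χ² = 0.0226 + 0.0108 + 0.0183 = 0.0517 ≈ 0.052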